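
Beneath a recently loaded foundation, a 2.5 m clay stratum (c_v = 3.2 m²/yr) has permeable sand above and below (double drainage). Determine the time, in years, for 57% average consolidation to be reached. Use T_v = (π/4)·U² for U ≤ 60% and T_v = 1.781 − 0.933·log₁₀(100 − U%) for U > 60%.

Drainage path length: H_d = H/2 = 1.25 m (double drainage).
U ≤ 60%: T_v = (π/4)·U² = (π/4)×0.57² = 0.25518.
t = T_v·H_d²/c_v = 0.25518×1.25²/3.2 = 0.1246 years.

t ≈ 0.125 years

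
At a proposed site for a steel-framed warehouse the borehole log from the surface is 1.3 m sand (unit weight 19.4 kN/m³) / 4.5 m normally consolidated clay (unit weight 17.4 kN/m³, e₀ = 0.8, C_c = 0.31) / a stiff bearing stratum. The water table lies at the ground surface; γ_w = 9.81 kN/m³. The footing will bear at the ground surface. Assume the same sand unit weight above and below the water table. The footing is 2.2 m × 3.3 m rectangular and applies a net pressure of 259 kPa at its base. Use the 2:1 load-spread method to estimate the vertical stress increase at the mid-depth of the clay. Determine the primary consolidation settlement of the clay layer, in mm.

S_c ≈ 324 mm

Mid-depth of clay below the ground surface: z = 1.3 + 4.5/2 = 3.55 m.
Total vertical stress at mid-clay: σ_v = 19.4×1.3 + 17.4×2.25 = 64.37 kPa.
Pore pressure: u = 9.81×(3.55 − 0) = 34.825 kPa.
Initial effective stress: σ'_0 = σ_v − u = 64.37 − 34.825 = 29.545 kPa.
Stress increase at mid-clay by the 2:1 spreading method:
Δσ = qBL/((B+z)(L+z)) = 259×2.2×3.3/((2.2+3.55)(3.3+3.55)) = 47.74 kPa
Final effective stress: σ'_f = σ'_0 + Δσ = 29.545 + 47.74 = 77.285 kPa.
Normally consolidated clay, so the full stress increment lies on the virgin compression line:
S_c = C_c·H/(1+e₀)·log₁₀(σ'_f/σ'_0) = 0.31×4.5/(1+0.8)×log₁₀(77.285/29.545)
    = 0.775 × 0.41761 = 0.3236 m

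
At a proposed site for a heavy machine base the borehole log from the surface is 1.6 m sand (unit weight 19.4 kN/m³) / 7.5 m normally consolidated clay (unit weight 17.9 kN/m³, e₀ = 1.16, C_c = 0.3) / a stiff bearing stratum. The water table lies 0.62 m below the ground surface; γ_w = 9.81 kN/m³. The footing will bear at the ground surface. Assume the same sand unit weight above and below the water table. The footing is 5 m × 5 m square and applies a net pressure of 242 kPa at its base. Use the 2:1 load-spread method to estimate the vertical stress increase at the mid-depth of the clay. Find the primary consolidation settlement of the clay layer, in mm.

S_c ≈ 334 mm

Mid-depth of clay below the ground surface: z = 1.6 + 7.5/2 = 5.35 m.
Total vertical stress at mid-clay: σ_v = 19.4×1.6 + 17.9×3.75 = 98.165 kPa.
Pore pressure: u = 9.81×(5.35 − 0.62) = 46.401 kPa.
Initial effective stress: σ'_0 = σ_v − u = 98.165 − 46.401 = 51.764 kPa.
Stress increase at mid-clay by the 2:1 spreading method:
Δσ = qBL/((B+z)(L+z)) = 242×5×5/((5+5.35)(5+5.35)) = 56.477 kPa
Final effective stress: σ'_f = σ'_0 + Δσ = 51.764 + 56.477 = 108.24 kPa.
Normally consolidated clay, so the full stress increment lies on the virgin compression line:
S_c = C_c·H/(1+e₀)·log₁₀(σ'_f/σ'_0) = 0.3×7.5/(1+1.16)×log₁₀(108.24/51.764)
    = 1.0417 × 0.32036 = 0.3337 m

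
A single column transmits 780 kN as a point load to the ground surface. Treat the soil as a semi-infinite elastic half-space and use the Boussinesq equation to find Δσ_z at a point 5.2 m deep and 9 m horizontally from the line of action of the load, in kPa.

Boussinesq vertical stress below a point load on an elastic half-space:
Δσ_z = 3P/(2πz²) · [1 + (r/z)²]^(−5/2)
r/z = 9/5.2 = 1.7308; [1+(r/z)²]^(−5/2) = 0.031337.
Δσ_z = 3×780/(2π×5.2²) × 0.031337 = 13.773 × 0.031337 = 0.4316 kPa

Δσ_z ≈ 0.432 kPa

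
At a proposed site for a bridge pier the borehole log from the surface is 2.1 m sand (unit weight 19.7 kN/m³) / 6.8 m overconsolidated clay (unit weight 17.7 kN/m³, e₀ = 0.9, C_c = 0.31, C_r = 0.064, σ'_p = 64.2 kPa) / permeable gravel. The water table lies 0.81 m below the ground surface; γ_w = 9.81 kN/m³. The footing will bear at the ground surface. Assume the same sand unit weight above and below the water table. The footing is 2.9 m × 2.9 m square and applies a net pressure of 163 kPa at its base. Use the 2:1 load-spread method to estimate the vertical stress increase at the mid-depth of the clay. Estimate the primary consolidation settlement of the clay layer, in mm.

Mid-depth of clay below the ground surface: z = 2.1 + 6.8/2 = 5.5 m.
Total vertical stress at mid-clay: σ_v = 19.7×2.1 + 17.7×3.4 = 101.55 kPa.
Pore pressure: u = 9.81×(5.5 − 0.81) = 46.009 kPa.
Initial effective stress: σ'_0 = σ_v − u = 101.55 − 46.009 = 55.541 kPa.
Stress increase at mid-clay by the 2:1 spreading method:
Δσ = qBL/((B+z)(L+z)) = 163×2.9×2.9/((2.9+5.5)(2.9+5.5)) = 19.428 kPa
Final effective stress: σ'_f = 55.541 + 19.428 = 74.969 kPa.
σ'_f = 74.969 > σ'_p = 64.2 kPa, so the stress path crosses the preconsolidation pressure — recompression up to σ'_p, then virgin compression beyond:
S_c = H/(1+e₀)·[C_r·log₁₀(σ'_p/σ'_0) + C_c·log₁₀(σ'_f/σ'_p)]
    = 6.8/1.9 × [0.064×log₁₀(64.2/55.541) + 0.31×log₁₀(74.969/64.2)]
    = 3.5789 × [0.004027 + 0.020877] = 0.08913 m

S_c ≈ 89.1 mm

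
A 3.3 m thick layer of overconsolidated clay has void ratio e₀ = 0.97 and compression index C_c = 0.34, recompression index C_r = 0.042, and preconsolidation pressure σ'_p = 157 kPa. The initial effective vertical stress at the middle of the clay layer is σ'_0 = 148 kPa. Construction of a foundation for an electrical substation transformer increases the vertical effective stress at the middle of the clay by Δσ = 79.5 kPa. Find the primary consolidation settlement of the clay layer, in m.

Final effective stress: σ'_f = 148 + 79.5 = 227.5 kPa.
σ'_f = 227.5 > σ'_p = 157 kPa, so the stress path crosses the preconsolidation pressure — recompression up to σ'_p, then virgin compression beyond:
S_c = H/(1+e₀)·[C_r·log₁₀(σ'_p/σ'_0) + C_c·log₁₀(σ'_f/σ'_p)]
    = 3.3/1.97 × [0.042×log₁₀(157/148) + 0.34×log₁₀(227.5/157)]
    = 1.6751 × [0.0010768 + 0.054768] = 0.09355 m

S_c ≈ 0.0935 m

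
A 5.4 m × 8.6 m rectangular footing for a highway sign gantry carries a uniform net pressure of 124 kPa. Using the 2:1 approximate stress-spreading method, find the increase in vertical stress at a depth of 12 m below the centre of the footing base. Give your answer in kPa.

Δσ_z ≈ 16.1 kPa

By the 2:1 method the load spreads at 1 horizontal : 2 vertical, so at depth z the loaded area has grown by z in each plan dimension:
Δσ = qBL/((B+z)(L+z)) = 124×5.4×8.6/((5.4+12)(8.6+12)) = 16.066 kPa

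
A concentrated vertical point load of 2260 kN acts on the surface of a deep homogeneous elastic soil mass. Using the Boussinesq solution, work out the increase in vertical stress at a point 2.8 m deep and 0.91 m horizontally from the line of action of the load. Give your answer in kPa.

Δσ_z ≈ 107 kPa

Boussinesq vertical stress below a point load on an elastic half-space:
Δσ_z = 3P/(2πz²) · [1 + (r/z)²]^(−5/2)
r/z = 0.91/2.8 = 0.325; [1+(r/z)²]^(−5/2) = 0.778.
Δσ_z = 3×2260/(2π×2.8²) × 0.778 = 137.64 × 0.778 = 107.1 kPa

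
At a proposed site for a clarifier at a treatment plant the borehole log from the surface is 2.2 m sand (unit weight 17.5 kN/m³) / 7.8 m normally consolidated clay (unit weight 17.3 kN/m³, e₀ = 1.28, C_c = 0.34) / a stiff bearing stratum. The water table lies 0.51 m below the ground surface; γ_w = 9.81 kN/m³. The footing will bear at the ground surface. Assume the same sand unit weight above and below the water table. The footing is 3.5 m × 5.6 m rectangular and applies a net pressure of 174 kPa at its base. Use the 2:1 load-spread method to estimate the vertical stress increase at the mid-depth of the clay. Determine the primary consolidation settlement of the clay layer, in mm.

Mid-depth of clay below the ground surface: z = 2.2 + 7.8/2 = 6.1 m.
Total vertical stress at mid-clay: σ_v = 17.5×2.2 + 17.3×3.9 = 105.97 kPa.
Pore pressure: u = 9.81×(6.1 − 0.51) = 54.838 kPa.
Initial effective stress: σ'_0 = σ_v − u = 105.97 − 54.838 = 51.132 kPa.
Stress increase at mid-clay by the 2:1 spreading method:
Δσ = qBL/((B+z)(L+z)) = 174×3.5×5.6/((3.5+6.1)(5.6+6.1)) = 30.363 kPa
Final effective stress: σ'_f = σ'_0 + Δσ = 51.132 + 30.363 = 81.495 kPa.
Normally consolidated clay, so the full stress increment lies on the virgin compression line:
S_c = C_c·H/(1+e₀)·log₁₀(σ'_f/σ'_0) = 0.34×7.8/(1+1.28)×log₁₀(81.495/51.132)
    = 1.1632 × 0.20244 = 0.2355 m

S_c ≈ 235 mm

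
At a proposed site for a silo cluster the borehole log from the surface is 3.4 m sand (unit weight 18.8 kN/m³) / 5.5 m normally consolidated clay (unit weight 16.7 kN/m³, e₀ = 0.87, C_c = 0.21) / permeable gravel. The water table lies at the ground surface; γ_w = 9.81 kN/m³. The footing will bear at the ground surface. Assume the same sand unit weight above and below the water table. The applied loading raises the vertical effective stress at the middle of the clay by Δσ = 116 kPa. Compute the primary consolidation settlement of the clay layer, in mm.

Mid-depth of clay below the ground surface: z = 3.4 + 5.5/2 = 6.15 m.
Total vertical stress at mid-clay: σ_v = 18.8×3.4 + 16.7×2.75 = 109.84 kPa.
Pore pressure: u = 9.81×(6.15 − 0) = 60.332 kPa.
Initial effective stress: σ'_0 = σ_v − u = 109.84 − 60.332 = 49.508 kPa.
Final effective stress: σ'_f = σ'_0 + Δσ = 49.508 + 116 = 165.51 kPa.
Normally consolidated clay, so the full stress increment lies on the virgin compression line:
S_c = C_c·H/(1+e₀)·log₁₀(σ'_f/σ'_0) = 0.21×5.5/(1+0.87)×log₁₀(165.51/49.508)
    = 0.61765 × 0.52415 = 0.3237 m

S_c ≈ 324 mm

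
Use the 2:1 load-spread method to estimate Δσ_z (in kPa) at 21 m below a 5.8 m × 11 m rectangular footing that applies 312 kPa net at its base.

By the 2:1 method the load spreads at 1 horizontal : 2 vertical, so at depth z the loaded area has grown by z in each plan dimension:
Δσ = qBL/((B+z)(L+z)) = 312×5.8×11/((5.8+21)(11+21)) = 23.211 kPa

Δσ_z ≈ 23.2 kPa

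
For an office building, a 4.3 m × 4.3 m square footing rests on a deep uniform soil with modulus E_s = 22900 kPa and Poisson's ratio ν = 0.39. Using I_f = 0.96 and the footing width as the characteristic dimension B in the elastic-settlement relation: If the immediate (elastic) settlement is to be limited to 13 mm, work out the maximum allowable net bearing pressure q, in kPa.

S_e = q·B·(1−ν²)/E_s · I_f  ⇒  q = S_e·E_s / (B·(1−ν²)·I_f).
q = 0.013 × 22900 / (4.3 × 0.8479 × 0.96) = 85.05 kPa

q ≈ 85.1 kPa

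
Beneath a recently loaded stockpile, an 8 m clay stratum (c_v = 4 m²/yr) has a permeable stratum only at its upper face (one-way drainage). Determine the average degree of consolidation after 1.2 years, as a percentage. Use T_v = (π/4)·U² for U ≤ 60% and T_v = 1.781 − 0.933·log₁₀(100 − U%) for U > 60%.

U ≈ 30.9 %

Drainage path length: H_d = H = 8 m (single drainage).
T_v = c_v·t/H_d² = 4×1.2/8² = 0.075.
T_v = 0.075 corresponds to the U ≤ 60% branch:
U = √(4T_v/π) = 0.309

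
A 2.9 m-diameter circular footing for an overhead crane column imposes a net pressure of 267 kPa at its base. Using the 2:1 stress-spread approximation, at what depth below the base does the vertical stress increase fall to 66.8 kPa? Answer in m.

2:1 spreading — at depth z the loaded area has grown by z in each plan dimension:
qD²/(D+z)² = Δσ_z ⇒ z = D(√(q/Δσ_z) − 1) = 2.9×(√(267/66.8) − 1) = 2.898 m

z ≈ 2.9 m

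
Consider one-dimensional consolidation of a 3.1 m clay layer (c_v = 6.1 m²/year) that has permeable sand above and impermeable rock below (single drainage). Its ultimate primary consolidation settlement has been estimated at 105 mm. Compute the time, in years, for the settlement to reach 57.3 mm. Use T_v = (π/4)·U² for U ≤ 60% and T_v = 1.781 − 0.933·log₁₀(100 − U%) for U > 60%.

t ≈ 0.368 years

Drainage path length: H_d = H = 3.1 m (single drainage).
U = S(t)/S_ult = 57.3/105 = 0.5457.
U ≤ 60%: T_v = (π/4)·U² = (π/4)×0.54571² = 0.23389.
t = T_v·H_d²/c_v = 0.23389×3.1²/6.1 = 0.3685 years.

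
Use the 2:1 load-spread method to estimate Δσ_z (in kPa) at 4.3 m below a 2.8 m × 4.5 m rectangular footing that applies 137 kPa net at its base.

Δσ_z ≈ 27.6 kPa

By the 2:1 method the load spreads at 1 horizontal : 2 vertical, so at depth z the loaded area has grown by z in each plan dimension:
Δσ = qBL/((B+z)(L+z)) = 137×2.8×4.5/((2.8+4.3)(4.5+4.3)) = 27.628 kPa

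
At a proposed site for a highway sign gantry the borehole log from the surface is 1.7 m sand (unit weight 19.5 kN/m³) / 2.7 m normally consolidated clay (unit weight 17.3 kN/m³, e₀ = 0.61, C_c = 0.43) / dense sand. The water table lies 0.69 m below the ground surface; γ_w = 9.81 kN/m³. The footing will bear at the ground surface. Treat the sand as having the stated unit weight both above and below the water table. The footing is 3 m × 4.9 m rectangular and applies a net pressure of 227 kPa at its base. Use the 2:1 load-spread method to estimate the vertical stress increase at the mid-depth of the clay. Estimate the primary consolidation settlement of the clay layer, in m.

Mid-depth of clay below the ground surface: z = 1.7 + 2.7/2 = 3.05 m.
Total vertical stress at mid-clay: σ_v = 19.5×1.7 + 17.3×1.35 = 56.505 kPa.
Pore pressure: u = 9.81×(3.05 − 0.69) = 23.152 kPa.
Initial effective stress: σ'_0 = σ_v − u = 56.505 − 23.152 = 33.353 kPa.
Stress increase at mid-clay by the 2:1 spreading method:
Δσ = qBL/((B+z)(L+z)) = 227×3×4.9/((3+3.05)(4.9+3.05)) = 69.378 kPa
Final effective stress: σ'_f = σ'_0 + Δσ = 33.353 + 69.378 = 102.73 kPa.
Normally consolidated clay, so the full stress increment lies on the virgin compression line:
S_c = C_c·H/(1+e₀)·log₁₀(σ'_f/σ'_0) = 0.43×2.7/(1+0.61)×log₁₀(102.73/33.353)
    = 0.72112 × 0.48856 = 0.3523 m

S_c ≈ 0.352 m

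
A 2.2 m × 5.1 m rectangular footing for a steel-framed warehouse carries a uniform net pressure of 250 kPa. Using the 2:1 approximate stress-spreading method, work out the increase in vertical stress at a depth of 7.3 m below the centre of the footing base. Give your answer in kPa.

Δσ_z ≈ 23.8 kPa

By the 2:1 method the load spreads at 1 horizontal : 2 vertical, so at depth z the loaded area has grown by z in each plan dimension:
Δσ = qBL/((B+z)(L+z)) = 250×2.2×5.1/((2.2+7.3)(5.1+7.3)) = 23.812 kPa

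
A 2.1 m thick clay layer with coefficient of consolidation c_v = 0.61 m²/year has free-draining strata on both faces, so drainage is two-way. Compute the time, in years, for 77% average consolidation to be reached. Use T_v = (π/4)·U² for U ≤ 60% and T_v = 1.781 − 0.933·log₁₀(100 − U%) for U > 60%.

Drainage path length: H_d = H/2 = 1.05 m (double drainage).
U > 60%: T_v = 1.781 − 0.933·log₁₀(100 − 77) = 0.51051.
t = T_v·H_d²/c_v = 0.51051×1.05²/0.61 = 0.9227 years.

t ≈ 0.923 years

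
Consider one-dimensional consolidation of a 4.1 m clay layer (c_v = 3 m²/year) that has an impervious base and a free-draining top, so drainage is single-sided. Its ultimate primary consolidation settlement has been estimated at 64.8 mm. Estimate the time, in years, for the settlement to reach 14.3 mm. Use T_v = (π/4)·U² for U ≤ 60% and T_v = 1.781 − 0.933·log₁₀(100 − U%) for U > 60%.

t ≈ 0.214 years

Drainage path length: H_d = H = 4.1 m (single drainage).
U = S(t)/S_ult = 14.3/64.8 = 0.2207.
U ≤ 60%: T_v = (π/4)·U² = (π/4)×0.22068² = 0.038248.
t = T_v·H_d²/c_v = 0.038248×4.1²/3 = 0.2143 years.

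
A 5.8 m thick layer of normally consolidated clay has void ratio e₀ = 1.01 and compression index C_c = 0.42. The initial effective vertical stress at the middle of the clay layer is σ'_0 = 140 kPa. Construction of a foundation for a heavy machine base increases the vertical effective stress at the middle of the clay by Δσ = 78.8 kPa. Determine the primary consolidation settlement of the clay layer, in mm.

Final effective stress: σ'_f = σ'_0 + Δσ = 140 + 78.8 = 218.8 kPa.
Normally consolidated clay, so the full stress increment lies on the virgin compression line:
S_c = C_c·H/(1+e₀)·log₁₀(σ'_f/σ'_0) = 0.42×5.8/(1+1.01)×log₁₀(218.8/140)
    = 1.2119 × 0.19392 = 0.235 m

S_c ≈ 235 mm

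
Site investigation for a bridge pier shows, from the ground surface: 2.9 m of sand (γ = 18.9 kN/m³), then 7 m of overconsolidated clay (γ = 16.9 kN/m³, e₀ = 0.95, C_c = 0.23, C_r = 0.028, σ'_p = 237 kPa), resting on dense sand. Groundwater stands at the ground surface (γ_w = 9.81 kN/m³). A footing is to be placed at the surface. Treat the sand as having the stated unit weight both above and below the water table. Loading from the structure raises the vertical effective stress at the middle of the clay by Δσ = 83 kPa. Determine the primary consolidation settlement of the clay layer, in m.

Mid-depth of clay below the ground surface: z = 2.9 + 7/2 = 6.4 m.
Total vertical stress at mid-clay: σ_v = 18.9×2.9 + 16.9×3.5 = 113.96 kPa.
Pore pressure: u = 9.81×(6.4 − 0) = 62.784 kPa.
Initial effective stress: σ'_0 = σ_v − u = 113.96 − 62.784 = 51.176 kPa.
Final effective stress: σ'_f = 51.176 + 83 = 134.18 kPa.
σ'_f = 134.18 ≤ σ'_p = 237 kPa, so the clay remains overconsolidated and only the recompression index applies:
S_c = C_r·H/(1+e₀)·log₁₀(σ'_f/σ'_0) = 0.028×7/1.95×log₁₀(134.18/51.176)
    = 0.10051 × 0.41862 = 0.04208 m

S_c ≈ 0.0421 m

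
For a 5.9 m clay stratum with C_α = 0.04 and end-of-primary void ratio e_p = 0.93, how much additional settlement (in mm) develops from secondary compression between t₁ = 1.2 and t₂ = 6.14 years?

S_s ≈ 86.7 mm

Secondary compression: S_s = C_α·H/(1+e_p)·log₁₀(t₂/t₁)
S_s = 0.04×5.9/(1+0.93)×log₁₀(6.14/1.2)
    = 0.1223 × 0.709 = 0.08669 m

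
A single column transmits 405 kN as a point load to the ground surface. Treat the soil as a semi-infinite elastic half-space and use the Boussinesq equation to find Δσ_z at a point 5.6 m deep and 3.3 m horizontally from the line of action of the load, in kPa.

Boussinesq vertical stress below a point load on an elastic half-space:
Δσ_z = 3P/(2πz²) · [1 + (r/z)²]^(−5/2)
r/z = 3.3/5.6 = 0.58929; [1+(r/z)²]^(−5/2) = 0.47465.
Δσ_z = 3×405/(2π×5.6²) × 0.47465 = 6.1662 × 0.47465 = 2.927 kPa

Δσ_z ≈ 2.93 kPa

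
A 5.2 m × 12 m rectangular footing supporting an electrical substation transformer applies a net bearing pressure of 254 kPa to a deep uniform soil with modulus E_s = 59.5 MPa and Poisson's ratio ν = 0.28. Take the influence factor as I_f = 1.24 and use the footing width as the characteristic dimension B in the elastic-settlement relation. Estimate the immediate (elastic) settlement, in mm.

Immediate (elastic) settlement: S_e = q·B·(1−ν²)/E_s · I_f.
E_s = 59.5 MPa = 59500 kPa.
S_e = 254 × 5.2 × (1 − 0.28²) / 59500 × 1.24
    = 254 × 5.2 × 0.9216 / 59500 × 1.24
    = 0.02537 m = 25.37 mm

S_e ≈ 25.4 mm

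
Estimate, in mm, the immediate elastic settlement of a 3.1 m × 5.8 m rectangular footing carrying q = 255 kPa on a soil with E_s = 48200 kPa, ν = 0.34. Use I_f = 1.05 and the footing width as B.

Immediate (elastic) settlement: S_e = q·B·(1−ν²)/E_s · I_f.
S_e = 255 × 3.1 × (1 − 0.34²) / 48200 × 1.05
    = 255 × 3.1 × 0.8844 / 48200 × 1.05
    = 0.01523 m = 15.23 mm

S_e ≈ 15.2 mm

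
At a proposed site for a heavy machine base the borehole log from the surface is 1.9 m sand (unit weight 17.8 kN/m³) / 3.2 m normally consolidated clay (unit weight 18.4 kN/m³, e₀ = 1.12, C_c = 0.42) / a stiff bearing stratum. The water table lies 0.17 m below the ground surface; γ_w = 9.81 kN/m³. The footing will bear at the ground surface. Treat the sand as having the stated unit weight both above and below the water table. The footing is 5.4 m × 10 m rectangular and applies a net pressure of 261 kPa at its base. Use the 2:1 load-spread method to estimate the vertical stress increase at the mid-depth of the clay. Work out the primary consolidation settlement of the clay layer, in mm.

Mid-depth of clay below the ground surface: z = 1.9 + 3.2/2 = 3.5 m.
Total vertical stress at mid-clay: σ_v = 17.8×1.9 + 18.4×1.6 = 63.26 kPa.
Pore pressure: u = 9.81×(3.5 − 0.17) = 32.667 kPa.
Initial effective stress: σ'_0 = σ_v − u = 63.26 − 32.667 = 30.593 kPa.
Stress increase at mid-clay by the 2:1 spreading method:
Δσ = qBL/((B+z)(L+z)) = 261×5.4×10/((5.4+3.5)(10+3.5)) = 117.3 kPa
Final effective stress: σ'_f = σ'_0 + Δσ = 30.593 + 117.3 = 147.89 kPa.
Normally consolidated clay, so the full stress increment lies on the virgin compression line:
S_c = C_c·H/(1+e₀)·log₁₀(σ'_f/σ'_0) = 0.42×3.2/(1+1.12)×log₁₀(147.89/30.593)
    = 0.63396 × 0.68432 = 0.4338 m

S_c ≈ 434 mm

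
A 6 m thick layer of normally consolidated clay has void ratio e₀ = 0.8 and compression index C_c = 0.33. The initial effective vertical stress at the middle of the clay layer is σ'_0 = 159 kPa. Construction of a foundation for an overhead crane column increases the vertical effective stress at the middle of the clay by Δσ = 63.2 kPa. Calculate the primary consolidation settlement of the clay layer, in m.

Final effective stress: σ'_f = σ'_0 + Δσ = 159 + 63.2 = 222.2 kPa.
Normally consolidated clay, so the full stress increment lies on the virgin compression line:
S_c = C_c·H/(1+e₀)·log₁₀(σ'_f/σ'_0) = 0.33×6/(1+0.8)×log₁₀(222.2/159)
    = 1.1 × 0.14535 = 0.1599 m

S_c ≈ 0.16 m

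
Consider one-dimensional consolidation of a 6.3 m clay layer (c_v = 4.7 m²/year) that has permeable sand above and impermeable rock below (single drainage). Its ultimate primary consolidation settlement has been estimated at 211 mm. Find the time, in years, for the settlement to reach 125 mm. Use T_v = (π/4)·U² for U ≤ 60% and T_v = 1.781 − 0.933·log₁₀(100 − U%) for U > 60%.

t ≈ 2.33 years

Drainage path length: H_d = H = 6.3 m (single drainage).
U = S(t)/S_ult = 125/211 = 0.5924.
U ≤ 60%: T_v = (π/4)·U² = (π/4)×0.59242² = 0.27564.
t = T_v·H_d²/c_v = 0.27564×6.3²/4.7 = 2.328 years.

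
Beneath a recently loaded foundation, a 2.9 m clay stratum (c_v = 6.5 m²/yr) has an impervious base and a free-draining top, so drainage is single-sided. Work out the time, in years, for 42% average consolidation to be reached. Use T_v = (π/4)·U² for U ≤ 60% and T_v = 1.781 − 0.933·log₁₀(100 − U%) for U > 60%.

t ≈ 0.179 years

Drainage path length: H_d = H = 2.9 m (single drainage).
U ≤ 60%: T_v = (π/4)·U² = (π/4)×0.42² = 0.13854.
t = T_v·H_d²/c_v = 0.13854×2.9²/6.5 = 0.1792 years.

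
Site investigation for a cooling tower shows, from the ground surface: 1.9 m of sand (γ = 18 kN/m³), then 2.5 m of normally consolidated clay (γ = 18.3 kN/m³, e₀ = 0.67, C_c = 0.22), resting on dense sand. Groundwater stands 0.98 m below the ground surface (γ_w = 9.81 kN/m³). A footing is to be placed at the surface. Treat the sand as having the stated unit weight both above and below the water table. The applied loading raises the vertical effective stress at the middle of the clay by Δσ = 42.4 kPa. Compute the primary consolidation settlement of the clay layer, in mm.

Mid-depth of clay below the ground surface: z = 1.9 + 2.5/2 = 3.15 m.
Total vertical stress at mid-clay: σ_v = 18×1.9 + 18.3×1.25 = 57.075 kPa.
Pore pressure: u = 9.81×(3.15 − 0.98) = 21.288 kPa.
Initial effective stress: σ'_0 = σ_v − u = 57.075 − 21.288 = 35.787 kPa.
Final effective stress: σ'_f = σ'_0 + Δσ = 35.787 + 42.4 = 78.187 kPa.
Normally consolidated clay, so the full stress increment lies on the virgin compression line:
S_c = C_c·H/(1+e₀)·log₁₀(σ'_f/σ'_0) = 0.22×2.5/(1+0.67)×log₁₀(78.187/35.787)
    = 0.32934 × 0.33941 = 0.1118 m

S_c ≈ 112 mm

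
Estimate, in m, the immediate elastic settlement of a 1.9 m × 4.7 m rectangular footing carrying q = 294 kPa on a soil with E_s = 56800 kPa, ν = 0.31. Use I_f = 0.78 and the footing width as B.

S_e ≈ 0.00693 m

Immediate (elastic) settlement: S_e = q·B·(1−ν²)/E_s · I_f.
S_e = 294 × 1.9 × (1 − 0.31²) / 56800 × 0.78
    = 294 × 1.9 × 0.9039 / 56800 × 0.78
    = 0.006934 m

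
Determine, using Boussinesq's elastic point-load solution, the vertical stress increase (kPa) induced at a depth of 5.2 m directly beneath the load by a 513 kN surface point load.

Boussinesq vertical stress below a point load on an elastic half-space:
Δσ_z = 3P/(2πz²) · [1 + (r/z)²]^(−5/2)
r/z = 0/5.2 = 0; [1+(r/z)²]^(−5/2) = 1.
Δσ_z = 3×513/(2π×5.2²) × 1 = 9.0584 × 1 = 9.058 kPa

Δσ_z ≈ 9.06 kPa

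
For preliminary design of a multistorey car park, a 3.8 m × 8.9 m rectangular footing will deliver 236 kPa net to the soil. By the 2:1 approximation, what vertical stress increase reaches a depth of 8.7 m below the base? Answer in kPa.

By the 2:1 method the load spreads at 1 horizontal : 2 vertical, so at depth z the loaded area has grown by z in each plan dimension:
Δσ = qBL/((B+z)(L+z)) = 236×3.8×8.9/((3.8+8.7)(8.9+8.7)) = 36.28 kPa

Δσ_z ≈ 36.3 kPa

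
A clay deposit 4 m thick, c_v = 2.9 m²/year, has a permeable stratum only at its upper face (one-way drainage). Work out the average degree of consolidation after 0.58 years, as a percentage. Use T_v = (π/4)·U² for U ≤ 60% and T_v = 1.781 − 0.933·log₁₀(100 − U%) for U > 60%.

Drainage path length: H_d = H = 4 m (single drainage).
T_v = c_v·t/H_d² = 2.9×0.58/4² = 0.10512.
T_v = 0.10512 corresponds to the U ≤ 60% branch:
U = √(4T_v/π) = 0.3658

U ≈ 36.6 %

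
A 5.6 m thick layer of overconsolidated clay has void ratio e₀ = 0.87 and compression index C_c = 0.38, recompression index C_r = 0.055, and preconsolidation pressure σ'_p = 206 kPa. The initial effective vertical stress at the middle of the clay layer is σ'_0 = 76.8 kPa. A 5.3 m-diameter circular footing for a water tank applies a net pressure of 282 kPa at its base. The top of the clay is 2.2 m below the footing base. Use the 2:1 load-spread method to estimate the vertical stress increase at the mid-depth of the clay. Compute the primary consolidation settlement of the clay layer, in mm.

S_c ≈ 48.6 mm

Mid-depth of clay below the footing base: z = 2.2 + 5.6/2 = 5 m.
Stress increase at mid-clay by the 2:1 spreading method:
Δσ ≈ qD²/(D+z)² = 282×5.3²/(5.3+5)² = 74.667 kPa
Final effective stress: σ'_f = 76.8 + 74.667 = 151.47 kPa.
σ'_f = 151.47 ≤ σ'_p = 206 kPa, so the clay remains overconsolidated and only the recompression index applies:
S_c = C_r·H/(1+e₀)·log₁₀(σ'_f/σ'_0) = 0.055×5.6/1.87×log₁₀(151.47/76.8)
    = 0.16471 × 0.29497 = 0.04858 m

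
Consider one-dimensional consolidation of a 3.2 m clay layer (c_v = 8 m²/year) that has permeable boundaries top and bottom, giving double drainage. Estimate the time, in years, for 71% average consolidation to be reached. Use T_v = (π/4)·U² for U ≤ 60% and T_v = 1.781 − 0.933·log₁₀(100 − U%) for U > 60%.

t ≈ 0.133 years

Drainage path length: H_d = H/2 = 1.6 m (double drainage).
U > 60%: T_v = 1.781 − 0.933·log₁₀(100 − 71) = 0.41658.
t = T_v·H_d²/c_v = 0.41658×1.6²/8 = 0.1333 years.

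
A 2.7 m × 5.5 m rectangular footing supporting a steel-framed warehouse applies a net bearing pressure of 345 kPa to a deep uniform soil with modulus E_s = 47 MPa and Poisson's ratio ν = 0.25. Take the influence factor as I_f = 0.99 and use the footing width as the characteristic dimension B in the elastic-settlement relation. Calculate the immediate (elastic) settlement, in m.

S_e ≈ 0.0184 m

Immediate (elastic) settlement: S_e = q·B·(1−ν²)/E_s · I_f.
E_s = 47 MPa = 47000 kPa.
S_e = 345 × 2.7 × (1 − 0.25²) / 47000 × 0.99
    = 345 × 2.7 × 0.9375 / 47000 × 0.99
    = 0.01839 m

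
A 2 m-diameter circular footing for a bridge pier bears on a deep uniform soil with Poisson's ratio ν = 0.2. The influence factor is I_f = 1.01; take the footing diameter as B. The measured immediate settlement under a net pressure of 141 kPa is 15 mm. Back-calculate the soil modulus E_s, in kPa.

S_e = q·B·(1−ν²)/E_s · I_f  ⇒  E_s = q·B·(1−ν²)·I_f / S_e.
E_s = 141 × 2 × 0.96 × 1.01 / 0.015 = 18230 kPa

E_s ≈ 18200 kPa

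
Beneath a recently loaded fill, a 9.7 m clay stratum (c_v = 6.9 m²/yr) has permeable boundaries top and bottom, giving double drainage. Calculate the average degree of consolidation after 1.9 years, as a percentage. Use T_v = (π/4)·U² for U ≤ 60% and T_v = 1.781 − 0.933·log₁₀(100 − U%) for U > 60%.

Drainage path length: H_d = H/2 = 4.85 m (double drainage).
T_v = c_v·t/H_d² = 6.9×1.9/4.85² = 0.55734.
T_v = 0.55734 corresponds to the U > 60% branch:
U = 1 − 10^((1.781 − T_v)/0.933)/100 = 0.7951

U ≈ 79.5 %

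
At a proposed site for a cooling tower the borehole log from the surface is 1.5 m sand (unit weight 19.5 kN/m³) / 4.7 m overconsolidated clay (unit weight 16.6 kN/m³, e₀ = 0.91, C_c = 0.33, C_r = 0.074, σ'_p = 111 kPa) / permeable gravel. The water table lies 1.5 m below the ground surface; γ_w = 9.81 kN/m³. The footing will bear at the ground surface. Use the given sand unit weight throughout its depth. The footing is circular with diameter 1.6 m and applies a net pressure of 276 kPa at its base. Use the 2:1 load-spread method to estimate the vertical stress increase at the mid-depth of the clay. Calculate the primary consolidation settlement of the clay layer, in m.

S_c ≈ 0.0334 m

Mid-depth of clay below the ground surface: z = 1.5 + 4.7/2 = 3.85 m.
Total vertical stress at mid-clay: σ_v = 19.5×1.5 + 16.6×2.35 = 68.26 kPa.
Pore pressure: u = 9.81×(3.85 − 1.5) = 23.054 kPa.
Initial effective stress: σ'_0 = σ_v − u = 68.26 − 23.054 = 45.206 kPa.
Stress increase at mid-clay by the 2:1 spreading method:
Δσ ≈ qD²/(D+z)² = 276×1.6²/(1.6+3.85)² = 23.788 kPa
Final effective stress: σ'_f = 45.206 + 23.788 = 68.994 kPa.
σ'_f = 68.994 ≤ σ'_p = 111 kPa, so the clay remains overconsolidated and only the recompression index applies:
S_c = C_r·H/(1+e₀)·log₁₀(σ'_f/σ'_0) = 0.074×4.7/1.91×log₁₀(68.994/45.206)
    = 0.18209 × 0.18362 = 0.03344 m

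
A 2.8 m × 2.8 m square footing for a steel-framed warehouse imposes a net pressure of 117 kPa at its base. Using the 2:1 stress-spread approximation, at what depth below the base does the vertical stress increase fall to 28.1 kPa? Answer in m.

2:1 spreading — at depth z the loaded area has grown by z in each plan dimension:
qB²/(B+z)² = Δσ_z ⇒ z = B(√(q/Δσ_z) − 1) = 2.8×(√(117/28.1) − 1) = 2.913 m

z ≈ 2.91 m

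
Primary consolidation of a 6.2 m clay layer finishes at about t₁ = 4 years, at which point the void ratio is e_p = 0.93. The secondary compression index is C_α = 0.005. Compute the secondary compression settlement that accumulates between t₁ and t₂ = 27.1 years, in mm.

Secondary compression: S_s = C_α·H/(1+e_p)·log₁₀(t₂/t₁)
S_s = 0.005×6.2/(1+0.93)×log₁₀(27.1/4)
    = 0.01606 × 0.8309 = 0.01335 m

S_s ≈ 13.3 mm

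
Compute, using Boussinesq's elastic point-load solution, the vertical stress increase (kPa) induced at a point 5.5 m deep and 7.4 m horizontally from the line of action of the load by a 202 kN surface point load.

Δσ_z ≈ 0.241 kPa

Boussinesq vertical stress below a point load on an elastic half-space:
Δσ_z = 3P/(2πz²) · [1 + (r/z)²]^(−5/2)
r/z = 7.4/5.5 = 1.3455; [1+(r/z)²]^(−5/2) = 0.075533.
Δσ_z = 3×202/(2π×5.5²) × 0.075533 = 3.1884 × 0.075533 = 0.2408 kPa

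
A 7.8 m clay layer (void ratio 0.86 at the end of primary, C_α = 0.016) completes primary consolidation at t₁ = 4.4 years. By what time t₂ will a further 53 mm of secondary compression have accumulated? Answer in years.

t₂ ≈ 27.1 years

S_s = C_α·H/(1+e_p)·log₁₀(t₂/t₁) ⇒ log₁₀(t₂/t₁) = S_s·(1+e_p)/(C_α·H).
log₁₀(t₂/t₁) = 0.053 × (1+0.86) / (0.016×7.8) = 0.7899
t₂ = t₁ × 10^0.7899 = 4.4 × 6.165 = 27.12 years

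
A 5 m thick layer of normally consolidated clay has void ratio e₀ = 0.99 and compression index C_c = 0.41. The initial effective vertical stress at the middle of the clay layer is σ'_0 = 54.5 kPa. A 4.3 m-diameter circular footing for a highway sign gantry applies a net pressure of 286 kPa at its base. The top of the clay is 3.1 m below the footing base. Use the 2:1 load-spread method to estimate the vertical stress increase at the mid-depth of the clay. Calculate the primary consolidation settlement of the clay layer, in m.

S_c ≈ 0.308 m

Mid-depth of clay below the footing base: z = 3.1 + 5/2 = 5.6 m.
Stress increase at mid-clay by the 2:1 spreading method:
Δσ ≈ qD²/(D+z)² = 286×4.3²/(4.3+5.6)² = 53.955 kPa
Final effective stress: σ'_f = σ'_0 + Δσ = 54.5 + 53.955 = 108.45 kPa.
Normally consolidated clay, so the full stress increment lies on the virgin compression line:
S_c = C_c·H/(1+e₀)·log₁₀(σ'_f/σ'_0) = 0.41×5/(1+0.99)×log₁₀(108.45/54.5)
    = 1.0302 × 0.29883 = 0.3079 m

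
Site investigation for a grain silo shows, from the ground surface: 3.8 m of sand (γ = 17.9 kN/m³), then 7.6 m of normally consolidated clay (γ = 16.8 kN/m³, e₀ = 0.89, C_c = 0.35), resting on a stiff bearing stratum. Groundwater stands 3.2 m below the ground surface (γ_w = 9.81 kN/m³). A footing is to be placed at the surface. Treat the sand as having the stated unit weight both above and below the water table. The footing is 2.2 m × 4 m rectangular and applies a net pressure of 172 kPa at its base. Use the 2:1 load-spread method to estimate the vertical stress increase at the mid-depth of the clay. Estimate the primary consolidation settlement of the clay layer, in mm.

Mid-depth of clay below the ground surface: z = 3.8 + 7.6/2 = 7.6 m.
Total vertical stress at mid-clay: σ_v = 17.9×3.8 + 16.8×3.8 = 131.86 kPa.
Pore pressure: u = 9.81×(7.6 − 3.2) = 43.164 kPa.
Initial effective stress: σ'_0 = σ_v − u = 131.86 − 43.164 = 88.696 kPa.
Stress increase at mid-clay by the 2:1 spreading method:
Δσ = qBL/((B+z)(L+z)) = 172×2.2×4/((2.2+7.6)(4+7.6)) = 13.315 kPa
Final effective stress: σ'_f = σ'_0 + Δσ = 88.696 + 13.315 = 102.01 kPa.
Normally consolidated clay, so the full stress increment lies on the virgin compression line:
S_c = C_c·H/(1+e₀)·log₁₀(σ'_f/σ'_0) = 0.35×7.6/(1+0.89)×log₁₀(102.01/88.696)
    = 1.4074 × 0.060739 = 0.08548 m

S_c ≈ 85.5 mm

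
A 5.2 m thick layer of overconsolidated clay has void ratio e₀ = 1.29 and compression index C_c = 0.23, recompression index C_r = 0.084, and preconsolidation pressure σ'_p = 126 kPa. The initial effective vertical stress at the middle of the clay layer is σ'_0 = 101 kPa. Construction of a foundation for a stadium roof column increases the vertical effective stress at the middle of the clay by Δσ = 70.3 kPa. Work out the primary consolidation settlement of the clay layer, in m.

S_c ≈ 0.088 m

Final effective stress: σ'_f = 101 + 70.3 = 171.3 kPa.
σ'_f = 171.3 > σ'_p = 126 kPa, so the stress path crosses the preconsolidation pressure — recompression up to σ'_p, then virgin compression beyond:
S_c = H/(1+e₀)·[C_r·log₁₀(σ'_p/σ'_0) + C_c·log₁₀(σ'_f/σ'_p)]
    = 5.2/2.29 × [0.084×log₁₀(126/101) + 0.23×log₁₀(171.3/126)]
    = 2.2707 × [0.0080681 + 0.030679] = 0.08798 m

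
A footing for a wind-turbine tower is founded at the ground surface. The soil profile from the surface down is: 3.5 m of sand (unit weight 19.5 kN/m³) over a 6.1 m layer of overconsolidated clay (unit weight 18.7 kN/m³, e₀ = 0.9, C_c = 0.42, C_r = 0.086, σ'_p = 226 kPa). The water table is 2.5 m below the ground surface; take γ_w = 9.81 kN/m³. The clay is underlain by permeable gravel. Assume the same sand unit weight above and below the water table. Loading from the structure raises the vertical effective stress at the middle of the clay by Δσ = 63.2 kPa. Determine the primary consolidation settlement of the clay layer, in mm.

Mid-depth of clay below the ground surface: z = 3.5 + 6.1/2 = 6.55 m.
Total vertical stress at mid-clay: σ_v = 19.5×3.5 + 18.7×3.05 = 125.28 kPa.
Pore pressure: u = 9.81×(6.55 − 2.5) = 39.73 kPa.
Initial effective stress: σ'_0 = σ_v − u = 125.28 − 39.73 = 85.55 kPa.
Final effective stress: σ'_f = 85.55 + 63.2 = 148.75 kPa.
σ'_f = 148.75 ≤ σ'_p = 226 kPa, so the clay remains overconsolidated and only the recompression index applies:
S_c = C_r·H/(1+e₀)·log₁₀(σ'_f/σ'_0) = 0.086×6.1/1.9×log₁₀(148.75/85.55)
    = 0.2761 × 0.24024 = 0.06633 m

S_c ≈ 66.3 mm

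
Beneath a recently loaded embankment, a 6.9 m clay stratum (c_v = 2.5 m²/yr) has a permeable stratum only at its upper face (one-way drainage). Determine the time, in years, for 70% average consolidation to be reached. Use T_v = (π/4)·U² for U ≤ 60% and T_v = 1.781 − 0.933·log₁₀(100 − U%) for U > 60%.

Drainage path length: H_d = H = 6.9 m (single drainage).
U > 60%: T_v = 1.781 − 0.933·log₁₀(100 − 70) = 0.40285.
t = T_v·H_d²/c_v = 0.40285×6.9²/2.5 = 7.672 years.

t ≈ 7.67 years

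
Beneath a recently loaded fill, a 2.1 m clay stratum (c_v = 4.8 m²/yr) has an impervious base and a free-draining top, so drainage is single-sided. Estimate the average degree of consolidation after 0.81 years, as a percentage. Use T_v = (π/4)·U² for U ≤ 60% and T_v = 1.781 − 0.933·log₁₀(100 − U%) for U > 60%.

Drainage path length: H_d = H = 2.1 m (single drainage).
T_v = c_v·t/H_d² = 4.8×0.81/2.1² = 0.88163.
T_v = 0.88163 corresponds to the U > 60% branch:
U = 1 − 10^((1.781 − T_v)/0.933)/100 = 0.908

U ≈ 90.8 %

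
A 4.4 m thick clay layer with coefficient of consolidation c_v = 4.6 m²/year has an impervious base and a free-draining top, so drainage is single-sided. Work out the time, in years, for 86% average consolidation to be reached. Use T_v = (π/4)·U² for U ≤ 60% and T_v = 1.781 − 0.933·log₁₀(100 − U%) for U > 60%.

Drainage path length: H_d = H = 4.4 m (single drainage).
U > 60%: T_v = 1.781 − 0.933·log₁₀(100 − 86) = 0.71166.
t = T_v·H_d²/c_v = 0.71166×4.4²/4.6 = 2.995 years.

t ≈ 3 years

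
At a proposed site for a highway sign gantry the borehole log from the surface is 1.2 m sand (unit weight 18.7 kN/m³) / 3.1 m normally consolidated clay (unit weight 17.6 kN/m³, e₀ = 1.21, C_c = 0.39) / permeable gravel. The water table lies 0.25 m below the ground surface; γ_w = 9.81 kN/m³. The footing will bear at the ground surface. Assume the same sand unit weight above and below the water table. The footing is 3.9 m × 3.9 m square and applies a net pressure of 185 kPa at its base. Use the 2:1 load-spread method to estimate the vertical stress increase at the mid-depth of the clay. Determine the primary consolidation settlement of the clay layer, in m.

S_c ≈ 0.299 m

Mid-depth of clay below the ground surface: z = 1.2 + 3.1/2 = 2.75 m.
Total vertical stress at mid-clay: σ_v = 18.7×1.2 + 17.6×1.55 = 49.72 kPa.
Pore pressure: u = 9.81×(2.75 − 0.25) = 24.525 kPa.
Initial effective stress: σ'_0 = σ_v − u = 49.72 − 24.525 = 25.195 kPa.
Stress increase at mid-clay by the 2:1 spreading method:
Δσ = qBL/((B+z)(L+z)) = 185×3.9×3.9/((3.9+2.75)(3.9+2.75)) = 63.629 kPa
Final effective stress: σ'_f = σ'_0 + Δσ = 25.195 + 63.629 = 88.824 kPa.
Normally consolidated clay, so the full stress increment lies on the virgin compression line:
S_c = C_c·H/(1+e₀)·log₁₀(σ'_f/σ'_0) = 0.39×3.1/(1+1.21)×log₁₀(88.824/25.195)
    = 0.54706 × 0.54722 = 0.2994 m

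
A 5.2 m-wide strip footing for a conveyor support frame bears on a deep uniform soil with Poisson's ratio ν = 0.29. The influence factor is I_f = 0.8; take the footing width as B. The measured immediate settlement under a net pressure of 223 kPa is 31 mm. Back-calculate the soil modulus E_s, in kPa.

S_e = q·B·(1−ν²)/E_s · I_f  ⇒  E_s = q·B·(1−ν²)·I_f / S_e.
E_s = 223 × 5.2 × 0.9159 × 0.8 / 0.031 = 27410 kPa

E_s ≈ 27400 kPa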